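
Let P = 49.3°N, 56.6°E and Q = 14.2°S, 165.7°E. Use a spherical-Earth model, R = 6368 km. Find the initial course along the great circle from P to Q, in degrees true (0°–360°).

N = sin Δλ·cos φ₂ = +0.9161;  D = cos φ₁ sin φ₂ − sin φ₁ cos φ₂ cos Δλ = +0.0805
initial course = atan2(N, D) = 84.98°

85.0°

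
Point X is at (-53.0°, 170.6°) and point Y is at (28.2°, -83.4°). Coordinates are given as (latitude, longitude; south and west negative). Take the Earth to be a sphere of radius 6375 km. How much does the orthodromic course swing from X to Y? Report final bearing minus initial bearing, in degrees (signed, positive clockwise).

Initial bearing θ₁ = atan2(sin Δλ cos φ₂, cos φ₁ sin φ₂ − sin φ₁ cos φ₂ cos Δλ) = 83.91°
Final bearing θ₂ = (initial bearing from the destination back to the start) + 180° = 42.77°
Δθ = θ₂ − θ₁ = -41.1°

-41.1°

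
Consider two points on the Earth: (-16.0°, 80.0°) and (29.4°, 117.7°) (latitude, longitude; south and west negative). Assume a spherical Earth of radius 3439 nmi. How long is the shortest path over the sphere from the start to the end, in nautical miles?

3492 nmi

Haversine: a = sin²(Δφ/2)+cos φ₁ cos φ₂ sin²(Δλ/2) = 0.23634;  σ = 2·atan2(√a,√(1−a))
σ = 58.176° → d = Rσ = 3439·1.01536 = 3492 nmi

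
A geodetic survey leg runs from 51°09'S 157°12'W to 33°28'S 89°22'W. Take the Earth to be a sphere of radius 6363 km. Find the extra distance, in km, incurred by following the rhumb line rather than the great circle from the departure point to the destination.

168 km

Great circle: cos σ = sin φ₁ sin φ₂ + cos φ₁ cos φ₂ cos Δλ,  σ = 0.8932 rad → d_gc = 5683.6 km
Rhumb line: Δψ = +0.4218, q = Δφ/Δψ = 0.7317, d_rh = R√(Δφ²+q²Δλ²) = 5851.2 km
Excess = 5851.2 − 5683.6 = 167.6 ≈ 168 km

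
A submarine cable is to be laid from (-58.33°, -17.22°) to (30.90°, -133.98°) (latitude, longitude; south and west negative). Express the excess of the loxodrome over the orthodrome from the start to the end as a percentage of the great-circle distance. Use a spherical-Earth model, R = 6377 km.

Great circle: σ = 2.2652 rad → d_gc = Rσ = 14445.0 km
Rhumb: Δφ = +1.5574, Δλ = -2.0378, Δψ = +1.8276, q = Δφ/Δψ = 0.8521 → d_rh = R√(Δφ²+q²Δλ²) = 14874.7 km
Excess = (14874.7 − 14445.0) / 14445.0 = 429.7 / 14445.0 = 2.97% ≈ 3.0%

3.0%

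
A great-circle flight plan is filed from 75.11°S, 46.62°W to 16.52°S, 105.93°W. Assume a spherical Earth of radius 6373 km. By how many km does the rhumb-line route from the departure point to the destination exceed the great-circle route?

196 km

Great circle: cos σ = sin φ₁ sin φ₂ + cos φ₁ cos φ₂ cos Δλ,  σ = 1.1587 rad → d_gc = 7384.3 km
Rhumb line: Δψ = +1.7426, q = Δφ/Δψ = 0.5868, d_rh = R√(Δφ²+q²Δλ²) = 7580.0 km
Excess = 7580.0 − 7384.3 = 195.7 ≈ 196 km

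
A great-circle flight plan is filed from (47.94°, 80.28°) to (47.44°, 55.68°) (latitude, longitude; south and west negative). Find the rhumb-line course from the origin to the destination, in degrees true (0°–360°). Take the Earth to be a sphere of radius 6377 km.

Meridional parts: M(φ₁)=+0.9559, M(φ₂)=+0.9429 → ΔM = -0.0130;  Δλ = -0.4294 rad
tan C = Δλ / ΔM = +33.1182 → C = 268.27°

268.3°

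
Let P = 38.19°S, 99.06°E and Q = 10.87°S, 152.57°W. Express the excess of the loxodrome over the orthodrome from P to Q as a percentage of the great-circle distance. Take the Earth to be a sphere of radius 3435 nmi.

Great circle: σ = 1.6978 rad → d_gc = Rσ = 5831.9 nmi
Rhumb: Δφ = +0.4768, Δλ = +1.8914, Δψ = +0.5313, q = Δφ/Δψ = 0.8974 → d_rh = R√(Δφ²+q²Δλ²) = 6056.1 nmi
Excess = (6056.1 − 5831.9) / 5831.9 = 224.2 / 5831.9 = 3.84% ≈ 3.8%

3.8%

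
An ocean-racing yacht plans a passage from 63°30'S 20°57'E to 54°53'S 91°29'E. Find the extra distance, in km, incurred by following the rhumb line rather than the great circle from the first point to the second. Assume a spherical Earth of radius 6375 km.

Great circle: cos σ = sin φ₁ sin φ₂ + cos φ₁ cos φ₂ cos Δλ,  σ = 0.6136 rad → d_gc = 3911.7 km
Rhumb line: Δψ = +0.2955, q = Δφ/Δψ = 0.5090, d_rh = R√(Δφ²+q²Δλ²) = 4107.6 km
Excess = 4107.6 − 3911.7 = 195.9 ≈ 196 km

196 km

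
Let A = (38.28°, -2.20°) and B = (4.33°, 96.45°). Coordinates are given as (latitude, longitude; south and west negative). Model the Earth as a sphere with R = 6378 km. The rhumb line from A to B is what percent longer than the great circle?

2.4%

Great circle: σ = 1.6418 rad → d_gc = Rσ = 10471.4 km
Rhumb: Δφ = -0.5925, Δλ = +1.7218, Δψ = -0.6486, q = Δφ/Δψ = 0.9136 → d_rh = R√(Δφ²+q²Δλ²) = 10721.1 km
Excess = (10721.1 − 10471.4) / 10471.4 = 249.7 / 10471.4 = 2.38% ≈ 2.4%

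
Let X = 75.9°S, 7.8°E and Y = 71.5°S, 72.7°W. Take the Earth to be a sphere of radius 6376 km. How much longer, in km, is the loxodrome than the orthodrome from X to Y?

191 km

Great circle: cos σ = sin φ₁ sin φ₂ + cos φ₁ cos φ₂ cos Δλ,  σ = 0.3695 rad → d_gc = 2355.9 km
Rhumb line: Δψ = +0.2753, q = Δφ/Δψ = 0.2790, d_rh = R√(Δφ²+q²Δλ²) = 2546.6 km
Excess = 2546.6 − 2355.9 = 190.7 ≈ 191 km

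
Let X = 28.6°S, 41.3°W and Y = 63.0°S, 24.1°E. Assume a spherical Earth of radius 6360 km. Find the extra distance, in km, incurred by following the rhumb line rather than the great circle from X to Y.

Great circle: cos σ = sin φ₁ sin φ₂ + cos φ₁ cos φ₂ cos Δλ,  σ = 0.9367 rad → d_gc = 5957.4 km
Rhumb line: Δψ = -0.9055, q = Δφ/Δψ = 0.6630, d_rh = R√(Δφ²+q²Δλ²) = 6144.1 km
Excess = 6144.1 − 5957.4 = 186.7 ≈ 187 km

187 km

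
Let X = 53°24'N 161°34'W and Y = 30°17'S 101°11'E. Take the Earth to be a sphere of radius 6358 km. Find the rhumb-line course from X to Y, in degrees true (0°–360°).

Δψ = ln[tan(π/4+φ₂/2)/tan(π/4+φ₁/2)] = -1.6615
Δλ = -1.6973 rad (taken the short way round)
course = atan2(Δλ, Δψ) = 225.61°

225.6°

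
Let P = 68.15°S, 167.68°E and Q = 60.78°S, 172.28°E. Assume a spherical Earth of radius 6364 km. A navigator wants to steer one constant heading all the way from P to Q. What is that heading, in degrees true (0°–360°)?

15.0°

Meridional parts: M(φ₁)=-1.6450, M(φ₂)=-1.3445 → ΔM = +0.3004;  Δλ = +0.0803 rad
tan C = Δλ / ΔM = +0.2672 → C = 14.96°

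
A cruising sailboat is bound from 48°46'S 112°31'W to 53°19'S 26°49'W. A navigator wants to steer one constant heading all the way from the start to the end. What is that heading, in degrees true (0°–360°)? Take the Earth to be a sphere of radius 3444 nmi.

94.8°

Meridional parts: M(φ₁)=-0.9776, M(φ₂)=-1.1041 → ΔM = -0.1264;  Δλ = +1.4957 rad
tan C = Δλ / ΔM = -11.8301 → C = 94.83°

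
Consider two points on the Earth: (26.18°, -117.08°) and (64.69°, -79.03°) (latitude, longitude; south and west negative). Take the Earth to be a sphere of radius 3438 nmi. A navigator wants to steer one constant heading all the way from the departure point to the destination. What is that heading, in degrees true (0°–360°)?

33.1°

Δψ = ln[tan(π/4+φ₂/2)/tan(π/4+φ₁/2)] = +1.0200
Δλ = +0.6641 rad (taken the short way round)
course = atan2(Δλ, Δψ) = 33.07°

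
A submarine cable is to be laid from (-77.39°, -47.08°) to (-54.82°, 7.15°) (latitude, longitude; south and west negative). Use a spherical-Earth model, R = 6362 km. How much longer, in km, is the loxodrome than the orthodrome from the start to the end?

103 km

Great circle: cos σ = sin φ₁ sin φ₂ + cos φ₁ cos φ₂ cos Δλ,  σ = 0.5132 rad → d_gc = 3265.3 km
Rhumb line: Δψ = +1.0541, q = Δφ/Δψ = 0.3737, d_rh = R√(Δφ²+q²Δλ²) = 3368.2 km
Excess = 3368.2 − 3265.3 = 102.9 ≈ 103 km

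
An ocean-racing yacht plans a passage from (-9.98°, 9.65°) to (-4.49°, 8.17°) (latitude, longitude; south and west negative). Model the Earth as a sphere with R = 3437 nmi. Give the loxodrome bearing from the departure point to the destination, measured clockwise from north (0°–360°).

345.0°

Meridional parts: M(φ₁)=-0.1751, M(φ₂)=-0.0784 → ΔM = +0.0966;  Δλ = -0.0258 rad
tan C = Δλ / ΔM = -0.2673 → C = 345.03°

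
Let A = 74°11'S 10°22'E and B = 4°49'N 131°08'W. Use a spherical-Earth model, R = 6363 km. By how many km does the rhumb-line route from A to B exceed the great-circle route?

1815 km

Great circle: cos σ = sin φ₁ sin φ₂ + cos φ₁ cos φ₂ cos Δλ,  σ = 1.8685 rad → d_gc = 11889.4 km
Rhumb line: Δψ = +2.0581, q = Δφ/Δψ = 0.6699, d_rh = R√(Δφ²+q²Δλ²) = 13704.2 km
Excess = 13704.2 − 11889.4 = 1814.8 ≈ 1815 km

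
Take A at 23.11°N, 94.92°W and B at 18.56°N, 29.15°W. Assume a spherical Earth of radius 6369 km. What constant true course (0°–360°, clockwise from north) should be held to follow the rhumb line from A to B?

94.2°

Meridional parts: M(φ₁)=+0.4147, M(φ₂)=+0.3298 → ΔM = -0.0850;  Δλ = +1.1479 rad
tan C = Δλ / ΔM = -13.5051 → C = 94.23°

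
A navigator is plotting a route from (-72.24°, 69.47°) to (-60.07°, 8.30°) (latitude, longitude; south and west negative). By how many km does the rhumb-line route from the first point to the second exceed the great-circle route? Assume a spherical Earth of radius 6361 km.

Great circle: cos σ = sin φ₁ sin φ₂ + cos φ₁ cos φ₂ cos Δλ,  σ = 0.4539 rad → d_gc = 2887.6 km
Rhumb line: Δψ = +0.5370, q = Δφ/Δψ = 0.3956, d_rh = R√(Δφ²+q²Δλ²) = 3007.0 km
Excess = 3007.0 − 2887.6 = 119.4 ≈ 119 km

119 km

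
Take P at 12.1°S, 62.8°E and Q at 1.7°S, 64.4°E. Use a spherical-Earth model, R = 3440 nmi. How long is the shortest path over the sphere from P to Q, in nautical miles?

632 nmi

cos σ = sin φ₁ sin φ₂ + cos φ₁ cos φ₂ cos Δλ
      = sin(-12.10°)sin(-1.70°) + cos(-12.10°)cos(-1.70°)cos(1.60°) = 0.9832
σ = 10.520° → d = Rσ = 3440·0.18361 = 632 nmi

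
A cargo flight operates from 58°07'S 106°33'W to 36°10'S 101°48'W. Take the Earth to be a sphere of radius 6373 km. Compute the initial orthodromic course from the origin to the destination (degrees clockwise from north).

10.2°

θ = atan2( sin Δλ·cos φ₂ ,  cos φ₁ sin φ₂ − sin φ₁ cos φ₂ cos Δλ )
  = atan2(+0.0669, +0.3714) = 10.20°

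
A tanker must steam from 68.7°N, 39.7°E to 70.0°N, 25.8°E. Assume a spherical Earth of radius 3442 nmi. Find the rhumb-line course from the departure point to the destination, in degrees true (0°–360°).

Meridional parts: M(φ₁)=+1.6711, M(φ₂)=+1.7354 → ΔM = +0.0644;  Δλ = -0.2426 rad
tan C = Δλ / ΔM = -3.7695 → C = 284.86°

284.9°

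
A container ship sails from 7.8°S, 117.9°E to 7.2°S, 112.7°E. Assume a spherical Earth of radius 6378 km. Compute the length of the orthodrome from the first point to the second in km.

578 km

cos σ = sin φ₁ sin φ₂ + cos φ₁ cos φ₂ cos Δλ
      = sin(-7.80°)sin(-7.20°) + cos(-7.80°)cos(-7.20°)cos(-5.20°) = 0.9959
σ = 5.190° → d = Rσ = 6378·0.09059 = 578 km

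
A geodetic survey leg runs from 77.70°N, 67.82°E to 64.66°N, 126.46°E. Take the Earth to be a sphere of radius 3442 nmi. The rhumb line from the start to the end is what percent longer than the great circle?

4.0%

Great circle: σ = 0.3751 rad → d_gc = Rσ = 1290.9 nmi
Rhumb: Δφ = -0.2276, Δλ = +1.0235, Δψ = -0.7354, q = Δφ/Δψ = 0.3095 → d_rh = R√(Δφ²+q²Δλ²) = 1342.4 nmi
Excess = (1342.4 − 1290.9) / 1290.9 = 51.5 / 1290.9 = 3.99% ≈ 4.0%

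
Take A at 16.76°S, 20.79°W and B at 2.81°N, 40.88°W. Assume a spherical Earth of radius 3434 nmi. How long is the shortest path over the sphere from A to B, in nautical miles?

1670 nmi

cos σ = sin φ₁ sin φ₂ + cos φ₁ cos φ₂ cos Δλ
      = sin(-16.76°)sin(2.81°) + cos(-16.76°)cos(2.81°)cos(-20.09°) = 0.8840
σ = 27.866° → d = Rσ = 3434·0.48636 = 1670 nmi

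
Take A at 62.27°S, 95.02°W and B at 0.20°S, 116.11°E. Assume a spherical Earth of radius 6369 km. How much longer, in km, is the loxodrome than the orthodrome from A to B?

Great circle: cos σ = sin φ₁ sin φ₂ + cos φ₁ cos φ₂ cos Δλ,  σ = 1.9771 rad → d_gc = 12592.1 km
Rhumb line: Δψ = +1.3956, q = Δφ/Δψ = 0.7763, d_rh = R√(Δφ²+q²Δλ²) = 14581.5 km
Excess = 14581.5 − 12592.1 = 1989.4 ≈ 1989 km

1989 km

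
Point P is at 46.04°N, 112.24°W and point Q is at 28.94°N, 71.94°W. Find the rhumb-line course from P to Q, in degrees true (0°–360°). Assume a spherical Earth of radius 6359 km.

118.3°

Δψ = ln[tan(π/4+φ₂/2)/tan(π/4+φ₁/2)] = -0.3792
Δλ = +0.7034 rad (taken the short way round)
course = atan2(Δλ, Δψ) = 118.33°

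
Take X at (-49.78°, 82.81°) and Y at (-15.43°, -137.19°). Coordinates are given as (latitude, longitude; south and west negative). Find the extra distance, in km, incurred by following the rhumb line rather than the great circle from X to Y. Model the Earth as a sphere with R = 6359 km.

1531 km

Great circle: cos σ = sin φ₁ sin φ₂ + cos φ₁ cos φ₂ cos Δλ,  σ = 1.8480 rad → d_gc = 11751.44 km
Rhumb line: Δψ = +0.7321, q = Δφ/Δψ = 0.8189, d_rh = R√(Δφ²+q²Δλ²) = 13282.92 km
Excess = 13282.92 − 11751.44 = 1531.48 ≈ 1531 km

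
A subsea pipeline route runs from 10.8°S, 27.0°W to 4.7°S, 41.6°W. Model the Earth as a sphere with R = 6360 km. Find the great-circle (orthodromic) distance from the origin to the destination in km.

1742 km

cos σ = sin φ₁ sin φ₂ + cos φ₁ cos φ₂ cos Δλ
      = sin(-10.80°)sin(-4.70°) + cos(-10.80°)cos(-4.70°)cos(-14.60°) = 0.9627
σ = 15.693° → d = Rσ = 6360·0.27389 = 1742 km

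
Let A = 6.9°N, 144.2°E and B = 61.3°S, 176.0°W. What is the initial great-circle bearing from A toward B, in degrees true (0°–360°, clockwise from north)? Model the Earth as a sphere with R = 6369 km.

N = sin Δλ·cos φ₂ = +0.3074;  D = cos φ₁ sin φ₂ − sin φ₁ cos φ₂ cos Δλ = -0.9151
initial course = atan2(N, D) = 161.43°

161.4°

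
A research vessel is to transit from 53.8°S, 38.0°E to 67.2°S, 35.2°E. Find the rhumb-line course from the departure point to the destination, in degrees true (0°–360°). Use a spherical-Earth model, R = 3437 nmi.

Δψ = ln[tan(π/4+φ₂/2)/tan(π/4+φ₁/2)] = -0.4830
Δλ = -0.0489 rad (taken the short way round)
course = atan2(Δλ, Δψ) = 185.78°

185.8°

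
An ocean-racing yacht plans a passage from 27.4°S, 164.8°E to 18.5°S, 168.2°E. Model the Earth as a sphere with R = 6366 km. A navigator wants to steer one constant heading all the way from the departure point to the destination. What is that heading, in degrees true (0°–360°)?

Meridional parts: M(φ₁)=-0.4976, M(φ₂)=-0.3286 → ΔM = +0.1689;  Δλ = +0.0593 rad
tan C = Δλ / ΔM = +0.3513 → C = 19.36°

19.4°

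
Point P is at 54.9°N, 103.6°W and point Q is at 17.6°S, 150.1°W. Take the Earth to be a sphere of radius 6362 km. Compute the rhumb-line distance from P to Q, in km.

Δψ = ln[tan(π/4+φ₂/2)/tan(π/4+φ₁/2)] = -1.4633;  Δφ = -1.2654 rad,  Δλ = -0.8116 rad
q = Δφ/Δψ = 0.8647
d = R·√(Δφ² + q²Δλ²) = 6362·1.44695 = 9205 km

9205 km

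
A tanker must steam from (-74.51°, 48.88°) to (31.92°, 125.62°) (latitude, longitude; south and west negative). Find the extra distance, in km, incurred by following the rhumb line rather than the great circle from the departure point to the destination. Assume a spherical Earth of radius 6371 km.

295 km

Great circle: cos σ = sin φ₁ sin φ₂ + cos φ₁ cos φ₂ cos Δλ,  σ = 2.0460 rad → d_gc = 13035.2 km
Rhumb line: Δψ = +2.5834, q = Δφ/Δψ = 0.7190, d_rh = R√(Δφ²+q²Δλ²) = 13330.4 km
Excess = 13330.4 − 13035.2 = 295.2 ≈ 295 km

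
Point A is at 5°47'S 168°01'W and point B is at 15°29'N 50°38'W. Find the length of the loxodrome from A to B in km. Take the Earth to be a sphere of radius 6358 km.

Δψ = ln[tan(π/4+φ₂/2)/tan(π/4+φ₁/2)] = +0.3747;  Δφ = +0.3712 rad,  Δλ = +2.0487 rad
q = Δφ/Δψ = 0.9906
d = R·√(Δφ² + q²Δλ²) = 6358·2.06313 = 13117 km

13117 km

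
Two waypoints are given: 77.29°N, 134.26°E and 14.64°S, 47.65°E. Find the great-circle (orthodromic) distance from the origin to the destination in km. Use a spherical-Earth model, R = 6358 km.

11489 km

cos σ = sin φ₁ sin φ₂ + cos φ₁ cos φ₂ cos Δλ
      = sin(77.29°)sin(-14.64°) + cos(77.29°)cos(-14.64°)cos(-86.61°) = -0.2340
σ = 103.531° → d = Rσ = 6358·1.80695 = 11489 km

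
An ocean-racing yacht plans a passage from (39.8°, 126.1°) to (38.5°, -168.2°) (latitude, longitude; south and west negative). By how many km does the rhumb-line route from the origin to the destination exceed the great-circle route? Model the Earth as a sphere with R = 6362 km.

Great circle: cos σ = sin φ₁ sin φ₂ + cos φ₁ cos φ₂ cos Δλ,  σ = 0.8686 rad → d_gc = 5525.9 km
Rhumb line: Δψ = -0.0293, q = Δφ/Δψ = 0.7755, d_rh = R√(Δφ²+q²Δλ²) = 5658.9 km
Excess = 5658.9 − 5525.9 = 133.0 ≈ 133 km

133 km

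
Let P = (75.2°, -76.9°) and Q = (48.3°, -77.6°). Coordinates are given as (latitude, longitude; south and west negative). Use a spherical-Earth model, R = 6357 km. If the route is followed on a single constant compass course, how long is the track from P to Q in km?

2985 km

Rhumb course C = atan2(Δλ, Δψ) with Δψ = ln[tan(π/4+φ₂/2)/tan(π/4+φ₁/2)] = -1.0759, Δλ = -0.0122 → C = 180.65°
d = R·|Δφ| / |cos C| = 6357·0.46949 / 0.99994 = 2985 km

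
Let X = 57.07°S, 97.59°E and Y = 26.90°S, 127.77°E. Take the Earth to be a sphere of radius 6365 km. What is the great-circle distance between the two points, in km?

4108 km

Haversine: a = sin²(Δφ/2)+cos φ₁ cos φ₂ sin²(Δλ/2) = 0.10059;  σ = 2·atan2(√a,√(1−a))
σ = 36.982° → d = Rσ = 6365·0.64546 = 4108 km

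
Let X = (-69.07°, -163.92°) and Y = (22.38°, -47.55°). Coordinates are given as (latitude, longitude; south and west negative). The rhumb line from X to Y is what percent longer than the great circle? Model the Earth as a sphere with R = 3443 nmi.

Great circle: σ = 2.0971 rad → d_gc = Rσ = 7220.3 nmi
Rhumb: Δφ = +1.5961, Δλ = +2.0310, Δψ = +2.0899, q = Δφ/Δψ = 0.7637 → d_rh = R√(Δφ²+q²Δλ²) = 7663.0 nmi
Excess = (7663.0 − 7220.3) / 7220.3 = 442.7 / 7220.3 = 6.13% ≈ 6.1%

6.1%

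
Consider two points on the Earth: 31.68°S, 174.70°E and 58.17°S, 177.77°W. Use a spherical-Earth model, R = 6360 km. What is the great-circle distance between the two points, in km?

2995 km

cos σ = sin φ₁ sin φ₂ + cos φ₁ cos φ₂ cos Δλ
      = sin(-31.68°)sin(-58.17°) + cos(-31.68°)cos(-58.17°)cos(7.53°) = 0.8911
σ = 26.983° → d = Rσ = 6360·0.47094 = 2995 km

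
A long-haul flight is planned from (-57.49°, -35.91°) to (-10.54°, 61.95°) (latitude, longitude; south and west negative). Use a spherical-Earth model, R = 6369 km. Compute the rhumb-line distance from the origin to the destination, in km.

Rhumb course C = atan2(Δλ, Δψ) with Δψ = ln[tan(π/4+φ₂/2)/tan(π/4+φ₁/2)] = +1.0475, Δλ = +1.7080 → C = 58.48°
d = R·|Δφ| / |cos C| = 6369·0.81943 / 0.52280 = 9983 km

9983 km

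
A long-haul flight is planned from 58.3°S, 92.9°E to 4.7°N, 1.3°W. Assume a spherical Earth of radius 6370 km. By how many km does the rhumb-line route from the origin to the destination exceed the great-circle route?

Great circle: cos σ = sin φ₁ sin φ₂ + cos φ₁ cos φ₂ cos Δλ,  σ = 1.6791 rad → d_gc = 10695.7 km
Rhumb line: Δψ = +1.3412, q = Δφ/Δψ = 0.8198, d_rh = R√(Δφ²+q²Δλ²) = 11080.5 km
Excess = 11080.5 − 10695.7 = 384.8 ≈ 385 km

385 km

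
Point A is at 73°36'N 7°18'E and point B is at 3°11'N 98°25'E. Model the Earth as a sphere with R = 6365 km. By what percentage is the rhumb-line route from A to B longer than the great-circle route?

Great circle: σ = 1.5230 rad → d_gc = Rσ = 9693.9 km
Rhumb: Δφ = -1.2290, Δλ = +1.5903, Δψ = -1.8816, q = Δφ/Δψ = 0.6532 → d_rh = R√(Δφ²+q²Δλ²) = 10242.2 km
Excess = (10242.2 − 9693.9) / 9693.9 = 548.3 / 9693.9 = 5.66% ≈ 5.7%

5.7%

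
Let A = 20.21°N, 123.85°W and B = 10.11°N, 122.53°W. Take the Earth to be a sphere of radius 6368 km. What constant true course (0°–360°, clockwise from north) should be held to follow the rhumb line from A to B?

172.8°

Δψ = ln[tan(π/4+φ₂/2)/tan(π/4+φ₁/2)] = -0.1829
Δλ = +0.0230 rad (taken the short way round)
course = atan2(Δλ, Δψ) = 172.82°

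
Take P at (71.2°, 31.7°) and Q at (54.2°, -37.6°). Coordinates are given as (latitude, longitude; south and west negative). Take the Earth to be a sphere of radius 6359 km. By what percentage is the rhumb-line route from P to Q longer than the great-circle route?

Great circle: σ = 0.5837 rad → d_gc = Rσ = 3711.8 km
Rhumb: Δφ = -0.2967, Δλ = -1.2095, Δψ = -0.6684, q = Δφ/Δψ = 0.4439 → d_rh = R√(Δφ²+q²Δλ²) = 3901.0 km
Excess = (3901.0 − 3711.8) / 3711.8 = 189.2 / 3711.8 = 5.10% ≈ 5.1%

5.1%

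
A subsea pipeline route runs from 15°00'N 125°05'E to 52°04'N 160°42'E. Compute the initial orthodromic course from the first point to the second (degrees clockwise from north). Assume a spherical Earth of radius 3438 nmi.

θ = atan2( sin Δλ·cos φ₂ ,  cos φ₁ sin φ₂ − sin φ₁ cos φ₂ cos Δλ )
  = atan2(+0.3580, +0.6325) = 29.51°

29.5°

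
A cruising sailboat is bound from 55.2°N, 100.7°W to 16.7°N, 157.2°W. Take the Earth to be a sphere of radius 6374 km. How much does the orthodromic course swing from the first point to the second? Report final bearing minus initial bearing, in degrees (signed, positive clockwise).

-37.0°

Initial bearing θ₁ = atan2(sin Δλ cos φ₂, cos φ₁ sin φ₂ − sin φ₁ cos φ₂ cos Δλ) = 251.32°
Final bearing θ₂ = (initial bearing from the destination back to the start) + 180° = 214.36°
Δθ = θ₂ − θ₁ = -37.0°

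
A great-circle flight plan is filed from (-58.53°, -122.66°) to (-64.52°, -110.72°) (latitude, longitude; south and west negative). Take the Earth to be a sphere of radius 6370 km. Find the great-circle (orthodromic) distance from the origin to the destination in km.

916 km

Haversine: a = sin²(Δφ/2)+cos φ₁ cos φ₂ sin²(Δλ/2) = 0.00516;  σ = 2·atan2(√a,√(1−a))
σ = 8.238° → d = Rσ = 6370·0.14378 = 916 km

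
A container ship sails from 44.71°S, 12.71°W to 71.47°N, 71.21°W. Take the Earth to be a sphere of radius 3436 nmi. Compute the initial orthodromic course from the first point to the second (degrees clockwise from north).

341.1°

N = sin Δλ·cos φ₂ = -0.2710;  D = cos φ₁ sin φ₂ − sin φ₁ cos φ₂ cos Δλ = +0.7907
initial course = atan2(N, D) = 341.08°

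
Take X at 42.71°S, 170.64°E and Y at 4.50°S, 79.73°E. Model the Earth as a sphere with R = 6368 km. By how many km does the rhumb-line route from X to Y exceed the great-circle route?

Great circle: cos σ = sin φ₁ sin φ₂ + cos φ₁ cos φ₂ cos Δλ,  σ = 1.5292 rad → d_gc = 9737.9 km
Rhumb line: Δψ = +0.7473, q = Δφ/Δψ = 0.8924, d_rh = R√(Δφ²+q²Δλ²) = 9966.6 km
Excess = 9966.6 − 9737.9 = 228.7 ≈ 229 km

229 km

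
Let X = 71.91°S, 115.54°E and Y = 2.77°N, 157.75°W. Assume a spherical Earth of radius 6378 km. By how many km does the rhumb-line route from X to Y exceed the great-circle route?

Great circle: cos σ = sin φ₁ sin φ₂ + cos φ₁ cos φ₂ cos Δλ,  σ = 1.5989 rad → d_gc = 10198.0 km
Rhumb line: Δψ = +1.8860, q = Δφ/Δψ = 0.6911, d_rh = R√(Δφ²+q²Δλ²) = 10658.6 km
Excess = 10658.6 − 10198.0 = 460.6 ≈ 461 km

461 km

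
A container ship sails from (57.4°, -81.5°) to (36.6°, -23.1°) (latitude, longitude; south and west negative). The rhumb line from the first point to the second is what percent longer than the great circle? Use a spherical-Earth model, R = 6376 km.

Great circle: σ = 0.7540 rad → d_gc = Rσ = 4807.7 km
Rhumb: Δφ = -0.3630, Δλ = +1.0193, Δψ = -0.5423, q = Δφ/Δψ = 0.6694 → d_rh = R√(Δφ²+q²Δλ²) = 4928.0 km
Excess = (4928.0 − 4807.7) / 4807.7 = 120.3 / 4807.7 = 2.50% ≈ 2.5%

2.5%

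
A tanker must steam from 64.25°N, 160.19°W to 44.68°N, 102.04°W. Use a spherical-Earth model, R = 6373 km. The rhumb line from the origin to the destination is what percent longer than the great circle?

Great circle: σ = 0.6496 rad → d_gc = Rσ = 4139.8 km
Rhumb: Δφ = -0.3416, Δλ = +1.0149, Δψ = -0.6024, q = Δφ/Δψ = 0.5670 → d_rh = R√(Δφ²+q²Δλ²) = 4264.7 km
Excess = (4264.7 − 4139.8) / 4139.8 = 124.9 / 4139.8 = 3.02% ≈ 3.0%

3.0%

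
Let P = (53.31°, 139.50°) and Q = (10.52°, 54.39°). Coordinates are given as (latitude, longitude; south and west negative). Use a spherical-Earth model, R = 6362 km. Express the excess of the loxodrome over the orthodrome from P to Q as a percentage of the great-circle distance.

3.4%

Great circle: σ = 1.3730 rad → d_gc = Rσ = 8735.2 km
Rhumb: Δφ = -0.7468, Δλ = -1.4854, Δψ = -0.9192, q = Δφ/Δψ = 0.8125 → d_rh = R√(Δφ²+q²Δλ²) = 9029.4 km
Excess = (9029.4 − 8735.2) / 8735.2 = 294.2 / 8735.2 = 3.37% ≈ 3.4%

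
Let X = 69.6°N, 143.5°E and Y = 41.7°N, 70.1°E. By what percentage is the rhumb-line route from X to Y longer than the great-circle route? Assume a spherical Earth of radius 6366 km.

5.1%

Great circle: σ = 0.7984 rad → d_gc = Rσ = 5082.5 km
Rhumb: Δφ = -0.4869, Δλ = -1.2811, Δψ = -0.9131, q = Δφ/Δψ = 0.5333 → d_rh = R√(Δφ²+q²Δλ²) = 5341.0 km
Excess = (5341.0 − 5082.5) / 5082.5 = 258.5 / 5082.5 = 5.09% ≈ 5.1%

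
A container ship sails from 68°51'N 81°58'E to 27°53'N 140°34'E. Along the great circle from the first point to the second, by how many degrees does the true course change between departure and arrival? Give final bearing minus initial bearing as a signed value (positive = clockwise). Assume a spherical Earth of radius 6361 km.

Initial bearing θ₁ = atan2(sin Δλ cos φ₂, cos φ₁ sin φ₂ − sin φ₁ cos φ₂ cos Δλ) = 109.07°
Final bearing θ₂ = (initial bearing from the destination back to the start) + 180° = 157.31°
Δθ = θ₂ − θ₁ = +48.2°

+48.2°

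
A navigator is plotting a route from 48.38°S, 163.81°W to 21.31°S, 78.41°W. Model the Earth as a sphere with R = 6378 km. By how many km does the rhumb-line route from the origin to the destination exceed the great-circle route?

Great circle: cos σ = sin φ₁ sin φ₂ + cos φ₁ cos φ₂ cos Δλ,  σ = 1.2437 rad → d_gc = 7932.3 km
Rhumb line: Δψ = +0.5866, q = Δφ/Δψ = 0.8054, d_rh = R√(Δφ²+q²Δλ²) = 8228.3 km
Excess = 8228.3 − 7932.3 = 296.0 ≈ 296 km

296 km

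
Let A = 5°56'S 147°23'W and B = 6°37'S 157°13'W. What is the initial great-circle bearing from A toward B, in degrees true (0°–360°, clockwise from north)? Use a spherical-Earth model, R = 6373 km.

265.5°

θ = atan2( sin Δλ·cos φ₂ ,  cos φ₁ sin φ₂ − sin φ₁ cos φ₂ cos Δλ )
  = atan2(-0.1696, -0.0134) = 265.47°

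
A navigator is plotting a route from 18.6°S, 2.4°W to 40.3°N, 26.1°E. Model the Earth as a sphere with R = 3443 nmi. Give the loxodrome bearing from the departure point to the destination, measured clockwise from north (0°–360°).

Meridional parts: M(φ₁)=-0.3305, M(φ₂)=+0.7698 → ΔM = +1.1002;  Δλ = +0.4974 rad
tan C = Δλ / ΔM = +0.4521 → C = 24.33°

24.3°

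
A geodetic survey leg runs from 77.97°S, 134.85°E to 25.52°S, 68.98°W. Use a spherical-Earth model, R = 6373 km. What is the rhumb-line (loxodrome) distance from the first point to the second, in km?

10631 km

Rhumb course C = atan2(Δλ, Δψ) with Δψ = ln[tan(π/4+φ₂/2)/tan(π/4+φ₁/2)] = +1.7894, Δλ = +2.7257 → C = 56.72°
d = R·|Δφ| / |cos C| = 6373·0.91543 / 0.54880 = 10631 km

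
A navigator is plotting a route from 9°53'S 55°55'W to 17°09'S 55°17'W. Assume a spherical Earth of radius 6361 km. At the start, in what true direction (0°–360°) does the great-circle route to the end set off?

N = sin Δλ·cos φ₂ = +0.0106;  D = cos φ₁ sin φ₂ − sin φ₁ cos φ₂ cos Δλ = -0.1265
initial course = atan2(N, D) = 175.23°

175.2°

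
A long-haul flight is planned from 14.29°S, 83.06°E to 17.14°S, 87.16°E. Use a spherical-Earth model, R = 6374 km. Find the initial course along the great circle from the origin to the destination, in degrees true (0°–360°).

126.4°

N = sin Δλ·cos φ₂ = +0.0683;  D = cos φ₁ sin φ₂ − sin φ₁ cos φ₂ cos Δλ = -0.0503
initial course = atan2(N, D) = 126.37°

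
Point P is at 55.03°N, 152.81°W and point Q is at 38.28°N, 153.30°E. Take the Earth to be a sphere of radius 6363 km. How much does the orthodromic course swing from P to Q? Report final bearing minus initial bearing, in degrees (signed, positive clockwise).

-41.0°

At departure: θ₁ = atan2(sin Δλ cos φ₂, cos φ₁ sin φ₂ − sin φ₁ cos φ₂ cos Δλ) = 267.83°
At arrival: θ₂ = atan2(sin Δλ cos φ₁, −cos φ₂ sin φ₁ + sin φ₂ cos φ₁ cos Δλ) = 226.85°
Δθ = θ₂ − θ₁ = -41.0°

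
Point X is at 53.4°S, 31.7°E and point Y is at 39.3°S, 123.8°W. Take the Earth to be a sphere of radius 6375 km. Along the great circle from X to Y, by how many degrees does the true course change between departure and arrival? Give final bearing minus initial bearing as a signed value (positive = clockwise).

Initial bearing θ₁ = atan2(sin Δλ cos φ₂, cos φ₁ sin φ₂ − sin φ₁ cos φ₂ cos Δλ) = 198.79°
Final bearing θ₂ = (initial bearing from the destination back to the start) + 180° = 345.63°
Δθ = θ₂ − θ₁ = +146.8°

+146.8°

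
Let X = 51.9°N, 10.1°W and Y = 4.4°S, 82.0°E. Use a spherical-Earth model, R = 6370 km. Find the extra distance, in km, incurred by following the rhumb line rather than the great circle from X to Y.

Great circle: cos σ = sin φ₁ sin φ₂ + cos φ₁ cos φ₂ cos Δλ,  σ = 1.6538 rad → d_gc = 10534.8 km
Rhumb line: Δψ = -1.1402, q = Δφ/Δψ = 0.8618, d_rh = R√(Δφ²+q²Δλ²) = 10818.8 km
Excess = 10818.8 − 10534.8 = 284.0 ≈ 284 km

284 km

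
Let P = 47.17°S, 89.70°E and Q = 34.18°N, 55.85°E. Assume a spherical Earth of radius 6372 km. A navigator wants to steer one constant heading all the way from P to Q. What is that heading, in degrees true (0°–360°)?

339.4°

Meridional parts: M(φ₁)=-0.9360, M(φ₂)=+0.6355 → ΔM = +1.5714;  Δλ = -0.5908 rad
tan C = Δλ / ΔM = -0.3760 → C = 339.40°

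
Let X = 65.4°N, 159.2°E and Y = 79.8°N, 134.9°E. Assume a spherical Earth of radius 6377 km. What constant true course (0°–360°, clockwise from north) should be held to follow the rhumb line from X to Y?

Δψ = ln[tan(π/4+φ₂/2)/tan(π/4+φ₁/2)] = +0.8932
Δλ = -0.4241 rad (taken the short way round)
course = atan2(Δλ, Δψ) = 334.60°

334.6°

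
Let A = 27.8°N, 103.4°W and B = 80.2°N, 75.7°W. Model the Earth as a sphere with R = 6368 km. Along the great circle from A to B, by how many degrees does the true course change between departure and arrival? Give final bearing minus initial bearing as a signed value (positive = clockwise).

Initial bearing θ₁ = atan2(sin Δλ cos φ₂, cos φ₁ sin φ₂ − sin φ₁ cos φ₂ cos Δλ) = 5.64°
Final bearing θ₂ = (initial bearing from the destination back to the start) + 180° = 30.70°
Δθ = θ₂ − θ₁ = +25.1°

+25.1°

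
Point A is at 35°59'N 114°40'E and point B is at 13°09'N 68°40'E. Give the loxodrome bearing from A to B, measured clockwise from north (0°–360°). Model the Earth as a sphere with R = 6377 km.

Meridional parts: M(φ₁)=+0.6739, M(φ₂)=+0.2316 → ΔM = -0.4424;  Δλ = -0.8029 rad
tan C = Δλ / ΔM = +1.8149 → C = 241.15°

241.1°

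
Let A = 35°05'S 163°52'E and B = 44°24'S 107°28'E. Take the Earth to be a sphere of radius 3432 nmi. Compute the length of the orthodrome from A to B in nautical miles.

2604 nmi

Haversine: a = sin²(Δφ/2)+cos φ₁ cos φ₂ sin²(Δλ/2) = 0.13715;  σ = 2·atan2(√a,√(1−a))
σ = 43.474° → d = Rσ = 3432·0.75876 = 2604 nmi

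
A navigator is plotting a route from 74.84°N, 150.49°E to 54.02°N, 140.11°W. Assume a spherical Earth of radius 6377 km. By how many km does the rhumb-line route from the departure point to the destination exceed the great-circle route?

Great circle: cos σ = sin φ₁ sin φ₂ + cos φ₁ cos φ₂ cos Δλ,  σ = 0.5824 rad → d_gc = 3714.3 km
Rhumb line: Δψ = -0.8921, q = Δφ/Δψ = 0.4073, d_rh = R√(Δφ²+q²Δλ²) = 3907.6 km
Excess = 3907.6 − 3714.3 = 193.3 ≈ 193 km

193 km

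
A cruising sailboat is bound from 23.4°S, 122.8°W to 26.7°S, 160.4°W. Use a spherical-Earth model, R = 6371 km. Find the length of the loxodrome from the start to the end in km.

Δψ = ln[tan(π/4+φ₂/2)/tan(π/4+φ₁/2)] = -0.0636;  Δφ = -0.0576 rad,  Δλ = -0.6562 rad
q = Δφ/Δψ = 0.9058
d = R·√(Δφ² + q²Δλ²) = 6371·0.59718 = 3805 km

3805 km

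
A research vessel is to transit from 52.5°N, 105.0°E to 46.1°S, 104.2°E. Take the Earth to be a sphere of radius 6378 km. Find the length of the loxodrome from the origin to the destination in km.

10976 km

Δψ = ln[tan(π/4+φ₂/2)/tan(π/4+φ₁/2)] = -1.9892;  Δφ = -1.7209 rad,  Δλ = -0.0140 rad
q = Δφ/Δψ = 0.8651
d = R·√(Δφ² + q²Δλ²) = 6378·1.72094 = 10976 km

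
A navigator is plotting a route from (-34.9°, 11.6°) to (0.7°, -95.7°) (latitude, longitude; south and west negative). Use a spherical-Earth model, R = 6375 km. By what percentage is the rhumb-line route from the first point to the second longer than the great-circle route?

2.1%

Great circle: σ = 1.8244 rad → d_gc = Rσ = 11630.4 km
Rhumb: Δφ = +0.6213, Δλ = -1.8727, Δψ = +0.6629, q = Δφ/Δψ = 0.9373 → d_rh = R√(Δφ²+q²Δλ²) = 11870.1 km
Excess = (11870.1 − 11630.4) / 11630.4 = 239.7 / 11630.4 = 2.06% ≈ 2.1%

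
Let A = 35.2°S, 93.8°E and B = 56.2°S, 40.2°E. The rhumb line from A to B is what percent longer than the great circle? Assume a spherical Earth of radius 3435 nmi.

Great circle: σ = 0.7246 rad → d_gc = Rσ = 2489.0 nmi
Rhumb: Δφ = -0.3665, Δλ = -0.9355, Δψ = -0.5342, q = Δφ/Δψ = 0.6861 → d_rh = R√(Δφ²+q²Δλ²) = 2538.9 nmi
Excess = (2538.9 − 2489.0) / 2489.0 = 49.9 / 2489.0 = 2.00% ≈ 2.0%

2.0%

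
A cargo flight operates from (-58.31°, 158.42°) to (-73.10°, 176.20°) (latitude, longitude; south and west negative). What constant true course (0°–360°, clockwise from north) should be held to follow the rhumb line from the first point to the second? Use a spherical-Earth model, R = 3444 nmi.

154.4°

Δψ = ln[tan(π/4+φ₂/2)/tan(π/4+φ₁/2)] = -0.6474
Δλ = +0.3103 rad (taken the short way round)
course = atan2(Δλ, Δψ) = 154.39°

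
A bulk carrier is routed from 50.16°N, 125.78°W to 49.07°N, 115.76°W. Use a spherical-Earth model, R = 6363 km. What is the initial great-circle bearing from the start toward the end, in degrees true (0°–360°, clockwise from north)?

95.7°

θ = atan2( sin Δλ·cos φ₂ ,  cos φ₁ sin φ₂ − sin φ₁ cos φ₂ cos Δλ )
  = atan2(+0.1140, -0.0114) = 95.69°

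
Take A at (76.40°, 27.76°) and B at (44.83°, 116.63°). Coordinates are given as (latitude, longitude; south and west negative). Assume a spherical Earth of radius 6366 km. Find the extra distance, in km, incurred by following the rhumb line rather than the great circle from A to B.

427 km

Great circle: cos σ = sin φ₁ sin φ₂ + cos φ₁ cos φ₂ cos Δλ,  σ = 0.8113 rad → d_gc = 5165.0 km
Rhumb line: Δψ = -1.2494, q = Δφ/Δψ = 0.4410, d_rh = R√(Δφ²+q²Δλ²) = 5591.6 km
Excess = 5591.6 − 5165.0 = 426.6 ≈ 427 km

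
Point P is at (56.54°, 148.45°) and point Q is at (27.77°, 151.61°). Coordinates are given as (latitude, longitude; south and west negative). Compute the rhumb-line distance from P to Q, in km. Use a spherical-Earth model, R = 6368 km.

Δψ = ln[tan(π/4+φ₂/2)/tan(π/4+φ₁/2)] = -0.6972;  Δφ = -0.5021 rad,  Δλ = +0.0552 rad
q = Δφ/Δψ = 0.7202
d = R·√(Δφ² + q²Δλ²) = 6368·0.50370 = 3208 km

3208 km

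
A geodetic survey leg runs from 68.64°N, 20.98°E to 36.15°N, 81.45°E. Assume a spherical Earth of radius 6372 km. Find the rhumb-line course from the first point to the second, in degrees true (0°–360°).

133.2°

Meridional parts: M(φ₁)=+1.6682, M(φ₂)=+0.6775 → ΔM = -0.9907;  Δλ = +1.0554 rad
tan C = Δλ / ΔM = -1.0653 → C = 133.19°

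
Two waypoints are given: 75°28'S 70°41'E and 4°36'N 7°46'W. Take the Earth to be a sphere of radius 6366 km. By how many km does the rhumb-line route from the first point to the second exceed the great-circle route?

Great circle: cos σ = sin φ₁ sin φ₂ + cos φ₁ cos φ₂ cos Δλ,  σ = 1.5983 rad → d_gc = 10175.1 km
Rhumb line: Δψ = +2.1399, q = Δφ/Δψ = 0.6530, d_rh = R√(Δφ²+q²Δλ²) = 10561.2 km
Excess = 10561.2 − 10175.1 = 386.1 ≈ 386 km

386 km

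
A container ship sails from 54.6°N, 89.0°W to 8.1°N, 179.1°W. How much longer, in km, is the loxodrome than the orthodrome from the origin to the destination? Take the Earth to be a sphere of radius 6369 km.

353 km

Great circle: cos σ = sin φ₁ sin φ₂ + cos φ₁ cos φ₂ cos Δλ,  σ = 1.4567 rad → d_gc = 9277.7 km
Rhumb line: Δψ = -1.0003, q = Δφ/Δψ = 0.8114, d_rh = R√(Δφ²+q²Δλ²) = 9630.8 km
Excess = 9630.8 − 9277.7 = 353.1 ≈ 353 km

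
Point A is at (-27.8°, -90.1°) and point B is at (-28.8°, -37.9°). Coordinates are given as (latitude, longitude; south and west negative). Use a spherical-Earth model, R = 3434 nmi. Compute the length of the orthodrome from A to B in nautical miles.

cos σ = sin φ₁ sin φ₂ + cos φ₁ cos φ₂ cos Δλ
      = sin(-27.80°)sin(-28.80°) + cos(-27.80°)cos(-28.80°)cos(52.20°) = 0.6998
σ = 45.590° → d = Rσ = 3434·0.79570 = 2732 nmi

2732 nmi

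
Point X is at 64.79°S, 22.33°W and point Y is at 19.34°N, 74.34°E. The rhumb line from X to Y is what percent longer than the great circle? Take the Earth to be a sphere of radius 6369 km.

3.5%

Great circle: σ = 1.9244 rad → d_gc = Rσ = 12256.7 km
Rhumb: Δφ = +1.4683, Δλ = +1.6872, Δψ = +1.8420, q = Δφ/Δψ = 0.7972 → d_rh = R√(Δφ²+q²Δλ²) = 12682.2 km
Excess = (12682.2 − 12256.7) / 12256.7 = 425.5 / 12256.7 = 3.47% ≈ 3.5%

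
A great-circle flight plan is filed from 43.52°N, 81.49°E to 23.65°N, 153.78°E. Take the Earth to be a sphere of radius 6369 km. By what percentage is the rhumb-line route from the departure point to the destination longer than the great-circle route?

2.4%

Great circle: σ = 1.0721 rad → d_gc = Rσ = 6828.1 km
Rhumb: Δφ = -0.3468, Δλ = +1.2617, Δψ = -0.4203, q = Δφ/Δψ = 0.8251 → d_rh = R√(Δφ²+q²Δλ²) = 6988.9 km
Excess = (6988.9 − 6828.1) / 6828.1 = 160.8 / 6828.1 = 2.355% ≈ 2.4%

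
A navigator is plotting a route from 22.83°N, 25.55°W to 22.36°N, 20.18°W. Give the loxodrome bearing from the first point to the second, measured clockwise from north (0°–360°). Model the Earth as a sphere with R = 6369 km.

Δψ = ln[tan(π/4+φ₂/2)/tan(π/4+φ₁/2)] = -0.0089
Δλ = +0.0937 rad (taken the short way round)
course = atan2(Δλ, Δψ) = 95.42°

95.4°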